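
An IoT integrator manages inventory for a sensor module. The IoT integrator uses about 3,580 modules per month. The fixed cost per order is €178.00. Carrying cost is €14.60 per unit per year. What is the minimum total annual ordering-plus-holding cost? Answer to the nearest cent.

TC* ≈ €14,942.85

Annual demand D = 3,580 × 12 = 42,960.
EOQ = √(2DS/H) = √(2 × 42,960 × 178 / 14.6) ≈ 1023.48.
At Q*, ordering cost (D/Q*)S equals holding cost (Q*/2)H, each = √(DSH/2).
Minimum total = √(2DSH) = √(2 × 42,960 × 178 × 14.6) ≈ 14942.854.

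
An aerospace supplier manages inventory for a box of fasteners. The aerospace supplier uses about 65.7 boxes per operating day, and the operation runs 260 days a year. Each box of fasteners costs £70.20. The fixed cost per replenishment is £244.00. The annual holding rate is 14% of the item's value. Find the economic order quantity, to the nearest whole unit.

Q* ≈ 921 boxes

Annual demand D = 65.7 × 260 = 17,082.
Holding cost H = 0.14 × £70.20 = £9.8280 per unit per year.
EOQ = √(2DS / H) = √(2 × 17,082 × 244 / 9.828).
= √(8,336,016 / 9.828) = √848,190.4762 ≈ 920.973.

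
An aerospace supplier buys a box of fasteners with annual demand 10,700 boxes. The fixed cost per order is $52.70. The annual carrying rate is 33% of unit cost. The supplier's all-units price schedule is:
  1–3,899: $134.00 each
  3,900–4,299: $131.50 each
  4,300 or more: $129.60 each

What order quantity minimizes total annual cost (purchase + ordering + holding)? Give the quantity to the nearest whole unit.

Holding cost per unit per year at price C is H = 0.33·C.
For each price level, check whether its EOQ is feasible; otherwise the best quantity at that price is the breakpoint.
EOQ at $134.00 = 159.7 (feasible in tier 1): TC = 10,700×$134.00 + (10,700/159.7)×52.7 + (159.7/2)×0.33×$134.00 = $1,440,861.90.
EOQ at $131.50 = 161.2 < 3900, so use break Q=3900: TC = 10,700×$131.50 + (10,700/3900.0)×52.7 + (3900.0/2)×0.33×$131.50 = $1,491,814.84.
EOQ at $129.60 = 162.4 < 4300, so use break Q=4300: TC = 10,700×$129.60 + (10,700/4300.0)×52.7 + (4300.0/2)×0.33×$129.60 = $1,478,802.34.
Lowest total cost is $1,440,861.90 at Q = 159.7.

Q* ≈ 160 boxes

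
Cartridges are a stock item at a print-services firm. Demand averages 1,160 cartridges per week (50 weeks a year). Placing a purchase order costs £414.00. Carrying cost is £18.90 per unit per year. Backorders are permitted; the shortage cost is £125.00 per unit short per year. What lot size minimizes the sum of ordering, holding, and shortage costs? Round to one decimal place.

Annual demand D = 1,160 × 50 = 58,000.
With planned backorders, Q* = √(2DS/H) · √((H+B)/B).
√(2DS/H) = √(2 × 58,000 × 414 / 18.9) = 1594.037.
√((H+B)/B) = √((18.9+125)/125) = 1.0729.
Q* ≈ 1710.305.

Q* ≈ 1,710.3 cartridges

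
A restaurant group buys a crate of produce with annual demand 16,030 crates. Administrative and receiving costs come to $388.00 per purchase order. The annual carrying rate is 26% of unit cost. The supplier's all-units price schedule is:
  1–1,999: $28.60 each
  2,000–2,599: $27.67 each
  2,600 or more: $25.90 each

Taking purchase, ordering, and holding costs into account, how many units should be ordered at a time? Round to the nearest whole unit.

Holding cost per unit per year at price C is H = 0.26·C.
Evaluate total cost at each tier's feasible EOQ or, if the EOQ is below the tier, at the tier's minimum quantity.
EOQ at $28.60 = 1293.4 (feasible in tier 1): TC = 16,030×$28.60 + (16,030/1293.4)×388 + (1293.4/2)×0.26×$28.60 = $468,075.61.
EOQ at $27.67 = 1314.9 < 2000, so use break Q=2000: TC = 16,030×$27.67 + (16,030/2000.0)×388 + (2000.0/2)×0.26×$27.67 = $453,854.12.
EOQ at $25.90 = 1359.1 < 2600, so use break Q=2600: TC = 16,030×$25.90 + (16,030/2600.0)×388 + (2600.0/2)×0.26×$25.90 = $426,323.37.
Lowest total cost is $426,323.37 at Q = 2600.0.

Q* ≈ 2,600 crates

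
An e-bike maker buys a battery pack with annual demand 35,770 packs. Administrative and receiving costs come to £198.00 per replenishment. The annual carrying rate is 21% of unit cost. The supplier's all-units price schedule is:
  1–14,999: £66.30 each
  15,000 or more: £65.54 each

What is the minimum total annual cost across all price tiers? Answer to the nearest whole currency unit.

TC* ≈ £2,385,594

Holding cost per unit per year at price C is H = 0.21·C.
For each price level, check whether its EOQ is feasible; otherwise the best quantity at that price is the breakpoint.
EOQ at £66.30 = 1008.7 (feasible in tier 1): TC = 35,770×£66.30 + (35,770/1008.7)×198 + (1008.7/2)×0.21×£66.30 = £2,385,594.44.
EOQ at £65.54 = 1014.5 < 15000, so use break Q=15000: TC = 35,770×£65.54 + (35,770/15000.0)×198 + (15000.0/2)×0.21×£65.54 = £2,448,063.46.
Lowest total cost among the candidates is at Q = 1008.7.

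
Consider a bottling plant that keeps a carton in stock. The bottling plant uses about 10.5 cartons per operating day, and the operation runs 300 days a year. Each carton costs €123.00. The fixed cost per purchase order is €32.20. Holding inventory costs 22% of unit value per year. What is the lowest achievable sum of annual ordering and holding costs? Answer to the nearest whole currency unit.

Annual demand D = 10.5 × 300 = 3,150.
Holding cost H = 0.22 × €123.00 = €27.0600 per unit per year.
Q* = √(2DS/H) = √(2 × 3,150 × 32.2 / 27.06) ≈ 86.58.
At the optimum the two cost components are equal, so total cost = 2·(Q*/2)H = Q*·H.
Minimum total = √(2DSH) = √(2 × 3,150 × 32.2 × 27.06) ≈ 2342.945.

TC* ≈ €2,343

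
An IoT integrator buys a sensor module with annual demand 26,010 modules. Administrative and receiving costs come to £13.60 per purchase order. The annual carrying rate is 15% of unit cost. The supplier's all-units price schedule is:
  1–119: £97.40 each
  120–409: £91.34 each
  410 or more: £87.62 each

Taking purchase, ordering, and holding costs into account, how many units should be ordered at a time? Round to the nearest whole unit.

Holding cost per unit per year at price C is H = 0.15·C.
For each price level, check whether its EOQ is feasible; otherwise the best quantity at that price is the breakpoint.
Tier 1 (£97.40): EOQ = 220.1 exceeds tier's upper bound 119, so this tier is dominated.
EOQ at £91.34 = 227.2 (feasible in tier 2): TC = 26,010×£91.34 + (26,010/227.2)×13.6 + (227.2/2)×0.15×£91.34 = £2,378,866.77.
EOQ at £87.62 = 232.0 < 410, so use break Q=410: TC = 26,010×£87.62 + (26,010/410.0)×13.6 + (410.0/2)×0.15×£87.62 = £2,282,553.29.
Lowest total cost is £2,282,553.29 at Q = 410.0.

Q* ≈ 410 modules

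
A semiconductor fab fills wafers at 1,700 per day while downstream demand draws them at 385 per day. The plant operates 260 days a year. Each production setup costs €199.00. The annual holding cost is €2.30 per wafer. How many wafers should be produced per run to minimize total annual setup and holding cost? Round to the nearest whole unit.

Q* ≈ 4,732 wafers

Annual demand D = 385 × 260 = 100,100.
Production build-up factor (1 − d/p) = 1 − 385/1,700 = 0.7735.
Q* = √(2DS / (H(1 − d/p))) = √(2 × 100,100 × 199 / (2.3 × 0.7735)).
= √(39,839,800 / 1.7791) ≈ 4732.125.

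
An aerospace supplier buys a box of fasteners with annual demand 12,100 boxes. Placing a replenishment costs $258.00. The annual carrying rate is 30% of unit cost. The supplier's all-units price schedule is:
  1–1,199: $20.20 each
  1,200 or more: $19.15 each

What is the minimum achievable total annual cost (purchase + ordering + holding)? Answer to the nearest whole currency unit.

TC* ≈ $237,763

Holding cost per unit per year at price C is H = 0.30·C.
Candidates are each tier's EOQ (if it falls in that tier) and each price-break quantity.
EOQ at $20.20 = 1015.0 (feasible in tier 1): TC = 12,100×$20.20 + (12,100/1015.0)×258 + (1015.0/2)×0.30×$20.20 = $250,571.12.
EOQ at $19.15 = 1042.5 < 1200, so use break Q=1200: TC = 12,100×$19.15 + (12,100/1200.0)×258 + (1200.0/2)×0.30×$19.15 = $237,763.50.
Lowest total cost among the candidates is at Q = 1200.0.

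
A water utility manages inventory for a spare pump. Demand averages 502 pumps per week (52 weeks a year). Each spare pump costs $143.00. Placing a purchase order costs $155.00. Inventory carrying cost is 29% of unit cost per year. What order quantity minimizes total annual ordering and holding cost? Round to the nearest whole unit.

Annual demand D = 502 × 52 = 26,104.
Holding cost H = 0.29 × $143.00 = $41.4700 per unit per year.
EOQ = √(2DS / H) = √(2 × 26,104 × 155 / 41.47).
= √(8,092,240 / 41.47) = √195,134.7962 ≈ 441.741.

Q* ≈ 442 pumps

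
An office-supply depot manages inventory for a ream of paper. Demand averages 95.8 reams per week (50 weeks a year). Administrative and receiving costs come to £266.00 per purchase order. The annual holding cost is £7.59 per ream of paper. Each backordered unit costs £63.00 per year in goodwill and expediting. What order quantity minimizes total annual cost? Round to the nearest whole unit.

Annual demand D = 95.8 × 50 = 4,790.
With planned backorders, Q* = √(2DS/H) · √((H+B)/B).
√(2DS/H) = √(2 × 4,790 × 266 / 7.59) = 579.432.
√((H+B)/B) = √((7.59+63)/63) = 1.0585.
Q* ≈ 613.344.

Q* ≈ 613 reams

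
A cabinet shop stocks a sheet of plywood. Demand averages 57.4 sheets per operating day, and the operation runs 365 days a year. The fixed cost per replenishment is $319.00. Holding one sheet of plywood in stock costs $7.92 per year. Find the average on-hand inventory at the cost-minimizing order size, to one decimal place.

Annual demand D = 57.4 × 365 = 20,951.
The optimal lot size = √(2DS/H) = √(2 × 20,951 × 319 / 7.92) ≈ 1299.12.
Average inventory = Q*/2 ≈ 1299.12 / 2 = 649.561.

Average inventory ≈ 649.6 sheets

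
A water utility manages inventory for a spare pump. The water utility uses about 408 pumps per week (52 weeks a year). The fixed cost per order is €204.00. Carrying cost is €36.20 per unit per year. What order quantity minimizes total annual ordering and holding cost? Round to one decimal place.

Annual demand D = 408 × 52 = 21,216.
EOQ = √(2DS / H) = √(2 × 21,216 × 204 / 36.2).
= √(8,656,128 / 36.2) = √239,119.558 ≈ 488.999.

Q* ≈ 489.0 pumps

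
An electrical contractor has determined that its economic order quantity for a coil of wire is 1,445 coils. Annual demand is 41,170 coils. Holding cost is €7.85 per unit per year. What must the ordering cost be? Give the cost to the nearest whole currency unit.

The basic EOQ model gives Q* = √(2DS/H); rearrange for the unknown.
From Q* = √(2DS/H): S = Q*²H / (2D) = 1,445² × 7.85 / (2 × 41,170) = 199.0648.

S ≈ €199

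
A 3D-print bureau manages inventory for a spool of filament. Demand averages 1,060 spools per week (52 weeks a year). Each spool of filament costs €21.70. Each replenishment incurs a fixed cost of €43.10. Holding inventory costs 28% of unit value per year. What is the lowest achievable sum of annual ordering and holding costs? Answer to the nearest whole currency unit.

TC* ≈ €5,373

Annual demand D = 1,060 × 52 = 55,120.
Holding cost H = 0.28 × €21.70 = €6.0760 per unit per year.
The optimal lot size = √(2DS/H) = √(2 × 55,120 × 43.1 / 6.076) ≈ 884.30.
At the optimum the two cost components are equal, so total cost = 2·(Q*/2)H = Q*·H.
Minimum total = √(2DSH) = √(2 × 55,120 × 43.1 × 6.076) ≈ 5373.003.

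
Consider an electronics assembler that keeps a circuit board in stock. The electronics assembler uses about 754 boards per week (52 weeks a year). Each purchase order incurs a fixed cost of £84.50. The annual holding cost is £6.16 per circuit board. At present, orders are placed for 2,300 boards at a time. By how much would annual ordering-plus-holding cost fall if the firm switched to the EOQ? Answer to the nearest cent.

Annual demand D = 754 × 52 = 39,208.
EOQ = √(2DS/H) = √(2 × 39,208 × 84.5 / 6.16) ≈ 1037.15.
Cost at Q* = (D/Q*)S + (Q*/2)H = √(2DSH) ≈ £6,388.83.
Cost at Q = 2,300: (39,208/2,300)×84.5 + (2,300/2)×6.16 = £1,440.47 + £7,084.00 = £8,524.47.
Excess = £8,524.47 − £6,388.83 = £2,135.64.

Extra cost ≈ £2,135.64 per year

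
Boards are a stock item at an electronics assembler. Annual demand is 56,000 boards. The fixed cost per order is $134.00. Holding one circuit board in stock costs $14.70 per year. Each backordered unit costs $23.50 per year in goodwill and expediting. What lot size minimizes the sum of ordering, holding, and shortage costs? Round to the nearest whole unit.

With planned backorders, Q* = √(2DS/H) · √((H+B)/B).
√(2DS/H) = √(2 × 56,000 × 134 / 14.7) = 1010.422.
√((H+B)/B) = √((14.7+23.5)/23.5) = 1.2750.
Q* ≈ 1288.251.

Q* ≈ 1,288 boards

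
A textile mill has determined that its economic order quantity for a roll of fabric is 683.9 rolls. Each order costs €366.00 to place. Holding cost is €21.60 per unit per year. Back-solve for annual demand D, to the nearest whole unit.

D ≈ 13,802 rolls per year

Squaring Q* = √(2DS/H) gives Q*² = 2DS/H.
From Q* = √(2DS/H): D = Q*²H / (2S) = 683.9² × 21.6 / (2 × 366) = 13801.550.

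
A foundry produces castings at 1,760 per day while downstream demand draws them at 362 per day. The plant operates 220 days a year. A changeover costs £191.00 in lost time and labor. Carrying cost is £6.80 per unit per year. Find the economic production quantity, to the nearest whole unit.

Annual demand D = 362 × 220 = 79,640.
Production build-up factor (1 − d/p) = 1 − 362/1,760 = 0.7943.
Q* = √(2DS / (H(1 − d/p))) = √(2 × 79,640 × 191 / (6.8 × 0.7943)).
= √(30,422,480 / 5.4014) ≈ 2373.262.

Q* ≈ 2,373 castings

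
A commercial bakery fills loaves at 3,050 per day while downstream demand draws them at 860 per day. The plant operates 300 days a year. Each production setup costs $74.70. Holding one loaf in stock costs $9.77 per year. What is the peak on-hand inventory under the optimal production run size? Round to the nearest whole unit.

I_max ≈ 1,683 loaves

Annual demand D = 860 × 300 = 258,000.
Production build-up factor (1 − d/p) = 1 − 860/3,050 = 0.7180.
Q* = √(2DS / (H(1 − d/p))) = √(2 × 258,000 × 74.7 / (9.77 × 0.7180)).
= √(38,545,200 / 7.0152) ≈ 2344.044.
Maximum inventory = Q*(1 − d/p) = 2344.044 × 0.7180 ≈ 1683.100.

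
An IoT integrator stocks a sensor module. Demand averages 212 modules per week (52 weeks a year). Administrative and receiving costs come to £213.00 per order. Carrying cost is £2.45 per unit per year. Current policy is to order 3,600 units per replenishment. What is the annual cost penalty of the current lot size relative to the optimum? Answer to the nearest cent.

Extra cost ≈ £1,670.24 per year

Annual demand D = 212 × 52 = 11,024.
EOQ = √(2DS/H) = √(2 × 11,024 × 213 / 2.45) ≈ 1384.49.
Cost at Q* = (D/Q*)S + (Q*/2)H = √(2DSH) ≈ £3,392.01.
Cost at Q = 3,600: (11,024/3,600)×213 + (3,600/2)×2.45 = £652.25 + £4,410.00 = £5,062.25.
Excess = £5,062.25 − £3,392.01 = £1,670.24.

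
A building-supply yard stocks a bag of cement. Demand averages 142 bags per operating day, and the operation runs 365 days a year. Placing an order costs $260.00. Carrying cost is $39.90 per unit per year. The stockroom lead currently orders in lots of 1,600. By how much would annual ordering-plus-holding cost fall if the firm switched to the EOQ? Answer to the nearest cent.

Annual demand D = 142 × 365 = 51,830.
EOQ = √(2DS/H) = √(2 × 51,830 × 260 / 39.9) ≈ 821.88.
Cost at Q* = (D/Q*)S + (Q*/2)H = √(2DSH) ≈ $32,792.82.
Cost at Q = 1,600: (51,830/1,600)×260 + (1,600/2)×39.9 = $8,422.38 + $31,920.00 = $40,342.38.
Excess = $40,342.38 − $32,792.82 = $7,549.56.

Extra cost ≈ $7,549.56 per year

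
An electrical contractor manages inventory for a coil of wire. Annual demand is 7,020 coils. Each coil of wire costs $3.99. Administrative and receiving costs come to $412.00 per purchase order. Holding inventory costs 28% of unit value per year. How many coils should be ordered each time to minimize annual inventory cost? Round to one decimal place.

Q* ≈ 2,275.4 coils

Holding cost H = 0.28 × $3.99 = $1.1172 per unit per year.
EOQ = √(2DS / H) = √(2 × 7,020 × 412 / 1.1172).
= √(5,784,480 / 1.1172) = √5,177,658.4318 ≈ 2275.447.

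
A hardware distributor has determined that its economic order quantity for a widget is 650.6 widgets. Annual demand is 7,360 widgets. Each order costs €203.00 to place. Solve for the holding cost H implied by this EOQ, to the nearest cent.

H ≈ €7.06

Invert the EOQ relation Q*² = 2DS/H.
From Q* = √(2DS/H): H = 2DS / Q*² = 2 × 7,360 × 203 / 650.6² = 7.0595.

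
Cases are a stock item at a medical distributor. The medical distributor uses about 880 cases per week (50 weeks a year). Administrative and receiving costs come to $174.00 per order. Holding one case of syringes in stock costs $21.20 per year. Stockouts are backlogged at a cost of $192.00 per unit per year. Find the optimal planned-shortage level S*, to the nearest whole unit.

Annual demand D = 880 × 50 = 44,000.
With planned backorders, Q* = √(2DS/H) · √((H+B)/B).
√(2DS/H) = √(2 × 44,000 × 174 / 21.2) = 849.861.
√((H+B)/B) = √((21.2+192)/192) = 1.0538.
Q* ≈ 895.552.
S* = Q* · H/(H+B) = 895.552 × 21.2/213.2 ≈ 89.051.

S* ≈ 89 cases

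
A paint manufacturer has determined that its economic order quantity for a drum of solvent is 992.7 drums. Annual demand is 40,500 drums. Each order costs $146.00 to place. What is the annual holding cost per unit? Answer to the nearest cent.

Invert the EOQ relation Q*² = 2DS/H.
From Q* = √(2DS/H): H = 2DS / Q*² = 2 × 40,500 × 146 / 992.7² = 12.0006.

H ≈ $12.00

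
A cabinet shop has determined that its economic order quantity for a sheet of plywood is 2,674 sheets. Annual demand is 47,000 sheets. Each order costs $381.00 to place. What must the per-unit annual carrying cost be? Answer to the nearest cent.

H ≈ $5.01

Invert the EOQ relation Q*² = 2DS/H.
From Q* = √(2DS/H): H = 2DS / Q*² = 2 × 47,000 × 381 / 2,674² = 5.0088.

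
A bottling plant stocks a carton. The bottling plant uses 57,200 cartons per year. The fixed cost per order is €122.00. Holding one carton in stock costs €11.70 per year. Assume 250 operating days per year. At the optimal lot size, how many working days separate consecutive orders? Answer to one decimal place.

EOQ = √(2DS/H) = √(2 × 57,200 × 122 / 11.7) ≈ 1092.19.
Cycle time = Q*/D × 250 = 1092.19 / 57,200 × 250 ≈ 4.774 days.

T ≈ 4.8 days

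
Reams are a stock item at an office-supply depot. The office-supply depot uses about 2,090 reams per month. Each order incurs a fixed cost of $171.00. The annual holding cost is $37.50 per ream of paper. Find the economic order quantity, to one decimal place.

Annual demand D = 2,090 × 12 = 25,080.
EOQ = √(2DS / H) = √(2 × 25,080 × 171 / 37.5).
= √(8,577,360 / 37.5) = √228,729.6 ≈ 478.257.

Q* ≈ 478.3 reams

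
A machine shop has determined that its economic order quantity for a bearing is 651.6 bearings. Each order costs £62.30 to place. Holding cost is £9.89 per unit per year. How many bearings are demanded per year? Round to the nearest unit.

D ≈ 33,701 bearings per year

The basic EOQ model gives Q* = √(2DS/H); rearrange for the unknown.
From Q* = √(2DS/H): D = Q*²H / (2S) = 651.6² × 9.89 / (2 × 62.3) = 33700.815.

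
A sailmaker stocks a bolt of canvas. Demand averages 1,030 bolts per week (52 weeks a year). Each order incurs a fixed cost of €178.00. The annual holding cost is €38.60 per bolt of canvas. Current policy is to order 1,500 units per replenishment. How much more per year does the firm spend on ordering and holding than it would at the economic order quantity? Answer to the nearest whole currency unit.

Extra cost ≈ €8,176 per year

Annual demand D = 1,030 × 52 = 53,560.
EOQ = √(2DS/H) = √(2 × 53,560 × 178 / 38.6) ≈ 702.83.
Cost at Q* = (D/Q*)S + (Q*/2)H = √(2DSH) ≈ €27,129.32.
Cost at Q = 1,500: (53,560/1,500)×178 + (1,500/2)×38.6 = €6,355.79 + €28,950.00 = €35,305.79.
Excess = €35,305.79 − €27,129.32 = €8,176.46.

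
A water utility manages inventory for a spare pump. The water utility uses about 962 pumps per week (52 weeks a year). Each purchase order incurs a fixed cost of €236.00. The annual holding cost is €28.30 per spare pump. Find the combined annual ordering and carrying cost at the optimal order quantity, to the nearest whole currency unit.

TC* ≈ €25,850

Annual demand D = 962 × 52 = 50,024.
The optimal lot size = √(2DS/H) = √(2 × 50,024 × 236 / 28.3) ≈ 913.41.
At Q*, ordering cost (D/Q*)S equals holding cost (Q*/2)H, each = √(DSH/2).
Minimum total = √(2DSH) = √(2 × 50,024 × 236 × 28.3) ≈ 25849.576.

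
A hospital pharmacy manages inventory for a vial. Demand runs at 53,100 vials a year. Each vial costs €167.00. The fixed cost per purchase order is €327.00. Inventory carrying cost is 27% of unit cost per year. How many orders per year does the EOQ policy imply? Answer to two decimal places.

N ≈ 60.51 orders per year

Holding cost H = 0.27 × €167.00 = €45.0900 per unit per year.
EOQ = √(2DS/H) = √(2 × 53,100 × 327 / 45.09) ≈ 877.60.
Orders per year = D / Q* = 53,100 / 877.60 ≈ 60.506.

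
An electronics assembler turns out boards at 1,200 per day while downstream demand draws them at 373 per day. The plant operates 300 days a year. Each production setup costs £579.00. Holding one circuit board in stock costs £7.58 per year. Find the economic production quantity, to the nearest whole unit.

Annual demand D = 373 × 300 = 111,900.
Production build-up factor (1 − d/p) = 1 − 373/1,200 = 0.6892.
Q* = √(2DS / (H(1 − d/p))) = √(2 × 111,900 × 579 / (7.58 × 0.6892)).
= √(129,580,200 / 5.2239) ≈ 4980.496.

Q* ≈ 4,980 boards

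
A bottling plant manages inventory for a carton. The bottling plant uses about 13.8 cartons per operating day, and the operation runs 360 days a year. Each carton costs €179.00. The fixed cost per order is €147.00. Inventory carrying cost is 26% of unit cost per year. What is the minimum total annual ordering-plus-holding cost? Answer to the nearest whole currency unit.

Annual demand D = 13.8 × 360 = 4,968.
Holding cost H = 0.26 × €179.00 = €46.5400 per unit per year.
Q* = √(2DS/H) = √(2 × 4,968 × 147 / 46.54) ≈ 177.15.
At the optimum the two cost components are equal, so total cost = 2·(Q*/2)H = Q*·H.
Minimum total = √(2DSH) = √(2 × 4,968 × 147 × 46.54) ≈ 8244.753.

TC* ≈ €8,245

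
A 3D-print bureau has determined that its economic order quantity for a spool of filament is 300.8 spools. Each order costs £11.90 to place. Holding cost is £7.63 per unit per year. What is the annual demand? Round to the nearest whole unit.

D ≈ 29,007 spools per year

Squaring Q* = √(2DS/H) gives Q*² = 2DS/H.
From Q* = √(2DS/H): D = Q*²H / (2S) = 300.8² × 7.63 / (2 × 11.9) = 29007.029.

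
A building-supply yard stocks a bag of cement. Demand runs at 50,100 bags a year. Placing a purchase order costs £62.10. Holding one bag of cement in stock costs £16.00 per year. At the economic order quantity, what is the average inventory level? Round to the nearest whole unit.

EOQ = √(2DS/H) = √(2 × 50,100 × 62.1 / 16) ≈ 623.62.
Average inventory = Q*/2 ≈ 623.62 / 2 = 311.810.

Average inventory ≈ 312 bags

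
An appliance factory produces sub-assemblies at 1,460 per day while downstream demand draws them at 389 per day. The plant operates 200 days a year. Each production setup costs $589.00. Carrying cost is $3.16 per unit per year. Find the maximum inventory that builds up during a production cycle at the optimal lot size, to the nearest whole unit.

Annual demand D = 389 × 200 = 77,800.
Production build-up factor (1 − d/p) = 1 − 389/1,460 = 0.7336.
Q* = √(2DS / (H(1 − d/p))) = √(2 × 77,800 × 589 / (3.16 × 0.7336)).
= √(91,648,400 / 2.3181) ≈ 6287.827.
Maximum inventory = Q*(1 − d/p) = 6287.827 × 0.7336 ≈ 4612.509.

I_max ≈ 4,613 sub-assemblies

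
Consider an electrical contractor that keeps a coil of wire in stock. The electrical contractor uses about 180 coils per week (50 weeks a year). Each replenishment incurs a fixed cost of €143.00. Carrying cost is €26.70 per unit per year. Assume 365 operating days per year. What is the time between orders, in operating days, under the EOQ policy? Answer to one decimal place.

Annual demand D = 180 × 50 = 9,000.
The optimal lot size = √(2DS/H) = √(2 × 9,000 × 143 / 26.7) ≈ 310.49.
Cycle time = Q*/D × 365 = 310.49 / 9,000 × 365 ≈ 12.592 days.

T ≈ 12.6 days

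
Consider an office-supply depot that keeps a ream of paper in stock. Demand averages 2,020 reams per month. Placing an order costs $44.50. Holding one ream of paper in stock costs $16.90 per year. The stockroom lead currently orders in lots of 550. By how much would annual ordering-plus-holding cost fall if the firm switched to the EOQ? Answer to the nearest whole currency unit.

Annual demand D = 2,020 × 12 = 24,240.
EOQ = √(2DS/H) = √(2 × 24,240 × 44.5 / 16.9) ≈ 357.29.
Cost at Q* = (D/Q*)S + (Q*/2)H = √(2DSH) ≈ $6,038.16.
Cost at Q = 550: (24,240/550)×44.5 + (550/2)×16.9 = $1,961.24 + $4,647.50 = $6,608.74.
Excess = $6,608.74 − $6,038.16 = $570.58.

Extra cost ≈ $571 per year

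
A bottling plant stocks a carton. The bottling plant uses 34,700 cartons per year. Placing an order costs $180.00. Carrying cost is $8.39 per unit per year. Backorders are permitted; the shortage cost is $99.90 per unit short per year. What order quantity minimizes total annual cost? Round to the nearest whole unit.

Q* ≈ 1,270 cartons

With planned backorders, Q* = √(2DS/H) · √((H+B)/B).
√(2DS/H) = √(2 × 34,700 × 180 / 8.39) = 1220.211.
√((H+B)/B) = √((8.39+99.9)/99.9) = 1.0411.
Q* ≈ 1270.417.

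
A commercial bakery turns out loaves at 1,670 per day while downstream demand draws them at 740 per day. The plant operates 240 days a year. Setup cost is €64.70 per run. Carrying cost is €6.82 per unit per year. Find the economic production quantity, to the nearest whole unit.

Q* ≈ 2,460 loaves

Annual demand D = 740 × 240 = 177,600.
Production build-up factor (1 − d/p) = 1 − 740/1,670 = 0.5569.
Q* = √(2DS / (H(1 − d/p))) = √(2 × 177,600 × 64.7 / (6.82 × 0.5569)).
= √(22,981,440 / 3.798) ≈ 2459.876.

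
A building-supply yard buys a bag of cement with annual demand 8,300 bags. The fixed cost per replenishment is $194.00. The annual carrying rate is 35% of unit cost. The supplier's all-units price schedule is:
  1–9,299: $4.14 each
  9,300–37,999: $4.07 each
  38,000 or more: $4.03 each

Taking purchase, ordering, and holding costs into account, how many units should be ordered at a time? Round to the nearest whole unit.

Q* ≈ 1,491 bags

Holding cost per unit per year at price C is H = 0.35·C.
For each price level, check whether its EOQ is feasible; otherwise the best quantity at that price is the breakpoint.
EOQ at $4.14 = 1490.8 (feasible in tier 1): TC = 8,300×$4.14 + (8,300/1490.8)×194 + (1490.8/2)×0.35×$4.14 = $36,522.18.
EOQ at $4.07 = 1503.6 < 9300, so use break Q=9300: TC = 8,300×$4.07 + (8,300/9300.0)×194 + (9300.0/2)×0.35×$4.07 = $40,578.06.
EOQ at $4.03 = 1511.0 < 38000, so use break Q=38000: TC = 8,300×$4.03 + (8,300/38000.0)×194 + (38000.0/2)×0.35×$4.03 = $60,290.87.
Lowest total cost is $36,522.18 at Q = 1490.8.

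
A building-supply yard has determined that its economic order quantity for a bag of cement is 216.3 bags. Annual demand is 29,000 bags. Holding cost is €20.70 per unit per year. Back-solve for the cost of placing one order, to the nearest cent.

Invert the EOQ relation Q*² = 2DS/H.
From Q* = √(2DS/H): S = Q*²H / (2D) = 216.3² × 20.7 / (2 × 29,000) = 16.6977.

S ≈ €16.70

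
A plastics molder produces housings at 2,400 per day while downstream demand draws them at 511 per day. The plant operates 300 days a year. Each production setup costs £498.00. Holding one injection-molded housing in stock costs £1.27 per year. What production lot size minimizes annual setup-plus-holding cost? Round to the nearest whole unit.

Annual demand D = 511 × 300 = 153,300.
Production build-up factor (1 − d/p) = 1 − 511/2,400 = 0.7871.
Q* = √(2DS / (H(1 − d/p))) = √(2 × 153,300 × 498 / (1.27 × 0.7871)).
= √(152,686,800 / 0.9996) ≈ 12359.148.

Q* ≈ 12,359 housings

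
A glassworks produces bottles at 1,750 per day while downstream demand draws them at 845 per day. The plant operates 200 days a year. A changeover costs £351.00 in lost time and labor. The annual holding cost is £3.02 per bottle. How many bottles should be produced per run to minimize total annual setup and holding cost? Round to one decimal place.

Annual demand D = 845 × 200 = 169,000.
Production build-up factor (1 − d/p) = 1 − 845/1,750 = 0.5171.
Q* = √(2DS / (H(1 − d/p))) = √(2 × 169,000 × 351 / (3.02 × 0.5171)).
= √(118,638,000 / 1.5618) ≈ 8715.718.

Q* ≈ 8,715.7 bottles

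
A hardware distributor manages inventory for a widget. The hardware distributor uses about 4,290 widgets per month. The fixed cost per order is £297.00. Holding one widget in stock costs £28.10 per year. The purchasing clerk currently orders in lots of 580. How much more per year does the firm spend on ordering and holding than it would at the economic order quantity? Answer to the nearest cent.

Annual demand D = 4,290 × 12 = 51,480.
EOQ = √(2DS/H) = √(2 × 51,480 × 297 / 28.1) ≈ 1043.18.
Cost at Q* = (D/Q*)S + (Q*/2)H = √(2DSH) ≈ £29,313.36.
Cost at Q = 580: (51,480/580)×297 + (580/2)×28.1 = £26,361.31 + £8,149.00 = £34,510.31.
Excess = £34,510.31 − £29,313.36 = £5,196.95.

Extra cost ≈ £5,196.95 per year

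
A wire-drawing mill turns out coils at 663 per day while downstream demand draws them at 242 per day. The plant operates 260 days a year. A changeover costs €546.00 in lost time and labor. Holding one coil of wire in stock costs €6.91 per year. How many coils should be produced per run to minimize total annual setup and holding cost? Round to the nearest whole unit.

Annual demand D = 242 × 260 = 62,920.
Production build-up factor (1 − d/p) = 1 − 242/663 = 0.6350.
Q* = √(2DS / (H(1 − d/p))) = √(2 × 62,920 × 546 / (6.91 × 0.6350)).
= √(68,708,640 / 4.3878) ≈ 3957.149.

Q* ≈ 3,957 coils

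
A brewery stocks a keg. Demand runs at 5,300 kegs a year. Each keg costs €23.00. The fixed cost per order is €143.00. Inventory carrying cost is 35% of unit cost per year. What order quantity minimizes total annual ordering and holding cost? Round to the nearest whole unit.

Holding cost H = 0.35 × €23.00 = €8.0500 per unit per year.
EOQ = √(2DS / H) = √(2 × 5,300 × 143 / 8.05).
= √(1,515,800 / 8.05) = √188,298.1366 ≈ 433.933.

Q* ≈ 434 kegs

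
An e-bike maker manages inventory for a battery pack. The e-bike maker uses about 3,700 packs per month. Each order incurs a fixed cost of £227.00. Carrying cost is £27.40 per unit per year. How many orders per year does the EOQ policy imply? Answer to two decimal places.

N ≈ 51.77 orders per year

Annual demand D = 3,700 × 12 = 44,400.
EOQ = √(2DS/H) = √(2 × 44,400 × 227 / 27.4) ≈ 857.72.
Orders per year = D / Q* = 44,400 / 857.72 ≈ 51.765.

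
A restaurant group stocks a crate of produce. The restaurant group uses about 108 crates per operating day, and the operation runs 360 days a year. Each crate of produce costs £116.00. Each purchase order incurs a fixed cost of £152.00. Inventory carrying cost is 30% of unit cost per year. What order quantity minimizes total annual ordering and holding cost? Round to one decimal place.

Q* ≈ 582.8 crates

Annual demand D = 108 × 360 = 38,880.
Holding cost H = 0.30 × £116.00 = £34.8000 per unit per year.
EOQ = √(2DS / H) = √(2 × 38,880 × 152 / 34.8).
= √(11,819,520 / 34.8) = √339,641.3793 ≈ 582.788.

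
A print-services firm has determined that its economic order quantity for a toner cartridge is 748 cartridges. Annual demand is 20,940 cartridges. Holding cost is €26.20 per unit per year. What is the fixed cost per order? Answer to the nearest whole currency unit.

The basic EOQ model gives Q* = √(2DS/H); rearrange for the unknown.
From Q* = √(2DS/H): S = Q*²H / (2D) = 748² × 26.2 / (2 × 20,940) = 350.0240.

S ≈ €350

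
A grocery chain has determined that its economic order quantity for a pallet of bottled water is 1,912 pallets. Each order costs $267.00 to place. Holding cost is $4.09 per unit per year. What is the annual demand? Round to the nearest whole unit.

D ≈ 28,000 pallets per year

The basic EOQ model gives Q* = √(2DS/H); rearrange for the unknown.
From Q* = √(2DS/H): D = Q*²H / (2S) = 1,912² × 4.09 / (2 × 267) = 27999.987.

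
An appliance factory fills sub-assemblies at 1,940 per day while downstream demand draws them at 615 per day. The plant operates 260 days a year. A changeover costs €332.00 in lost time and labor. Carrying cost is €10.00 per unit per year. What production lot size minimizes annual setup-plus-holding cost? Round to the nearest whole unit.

Q* ≈ 3,943 sub-assemblies

Annual demand D = 615 × 260 = 159,900.
Production build-up factor (1 − d/p) = 1 − 615/1,940 = 0.6830.
Q* = √(2DS / (H(1 − d/p))) = √(2 × 159,900 × 332 / (10 × 0.6830)).
= √(106,173,600 / 6.8299) ≈ 3942.768.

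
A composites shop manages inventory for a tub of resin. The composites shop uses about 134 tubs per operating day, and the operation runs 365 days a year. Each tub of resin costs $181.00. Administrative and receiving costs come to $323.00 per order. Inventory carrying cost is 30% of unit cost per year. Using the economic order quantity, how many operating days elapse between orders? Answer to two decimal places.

T ≈ 5.69 days

Annual demand D = 134 × 365 = 48,910.
Holding cost H = 0.30 × $181.00 = $54.3000 per unit per year.
Q* = √(2DS/H) = √(2 × 48,910 × 323 / 54.3) ≈ 762.81.
Cycle time = Q*/D × 365 = 762.81 / 48,910 × 365 ≈ 5.693 days.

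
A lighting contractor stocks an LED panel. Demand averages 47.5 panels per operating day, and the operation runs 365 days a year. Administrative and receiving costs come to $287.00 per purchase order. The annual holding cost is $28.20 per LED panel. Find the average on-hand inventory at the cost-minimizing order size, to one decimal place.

Annual demand D = 47.5 × 365 = 17,337.5.
The optimal lot size = √(2DS/H) = √(2 × 17,337.5 × 287 / 28.2) ≈ 594.05.
Average inventory = Q*/2 ≈ 594.05 / 2 = 297.026.

Average inventory ≈ 297.0 panels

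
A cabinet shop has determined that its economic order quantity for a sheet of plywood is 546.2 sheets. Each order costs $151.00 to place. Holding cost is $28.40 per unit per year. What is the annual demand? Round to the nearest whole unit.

Invert the EOQ relation Q*² = 2DS/H.
From Q* = √(2DS/H): D = Q*²H / (2S) = 546.2² × 28.4 / (2 × 151) = 28055.292.

D ≈ 28,055 sheets per year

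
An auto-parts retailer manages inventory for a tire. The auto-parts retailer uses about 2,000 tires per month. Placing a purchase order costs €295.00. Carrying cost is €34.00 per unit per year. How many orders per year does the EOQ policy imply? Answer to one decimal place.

N ≈ 37.2 orders per year

Annual demand D = 2,000 × 12 = 24,000.
EOQ = √(2DS/H) = √(2 × 24,000 × 295 / 34) ≈ 645.35.
Orders per year = D / Q* = 24,000 / 645.35 ≈ 37.189.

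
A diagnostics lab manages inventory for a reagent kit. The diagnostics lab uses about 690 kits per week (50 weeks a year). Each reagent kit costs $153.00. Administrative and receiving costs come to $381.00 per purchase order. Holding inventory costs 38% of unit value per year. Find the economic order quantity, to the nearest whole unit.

Q* ≈ 672 kits

Annual demand D = 690 × 50 = 34,500.
Holding cost H = 0.38 × $153.00 = $58.1400 per unit per year.
EOQ = √(2DS / H) = √(2 × 34,500 × 381 / 58.14).
= √(26,289,000 / 58.14) = √452,167.1827 ≈ 672.434.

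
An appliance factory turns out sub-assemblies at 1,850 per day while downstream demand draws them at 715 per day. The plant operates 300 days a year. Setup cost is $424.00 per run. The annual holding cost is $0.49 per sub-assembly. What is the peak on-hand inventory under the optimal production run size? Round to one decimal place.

I_max ≈ 15,091.3 sub-assemblies

Annual demand D = 715 × 300 = 214,500.
Production build-up factor (1 − d/p) = 1 − 715/1,850 = 0.6135.
Q* = √(2DS / (H(1 − d/p))) = √(2 × 214,500 × 424 / (0.49 × 0.6135)).
= √(181,896,000 / 0.3006) ≈ 24598.095.
Maximum inventory = Q*(1 − d/p) = 24598.095 × 0.6135 ≈ 15091.263.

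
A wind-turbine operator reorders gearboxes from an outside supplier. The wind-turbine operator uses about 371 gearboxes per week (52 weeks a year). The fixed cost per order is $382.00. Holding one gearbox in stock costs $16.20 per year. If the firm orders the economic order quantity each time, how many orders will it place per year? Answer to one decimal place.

N ≈ 20.2 orders per year

Annual demand D = 371 × 52 = 19,292.
EOQ = √(2DS/H) = √(2 × 19,292 × 382 / 16.2) ≈ 953.84.
Orders per year = D / Q* = 19,292 / 953.84 ≈ 20.226.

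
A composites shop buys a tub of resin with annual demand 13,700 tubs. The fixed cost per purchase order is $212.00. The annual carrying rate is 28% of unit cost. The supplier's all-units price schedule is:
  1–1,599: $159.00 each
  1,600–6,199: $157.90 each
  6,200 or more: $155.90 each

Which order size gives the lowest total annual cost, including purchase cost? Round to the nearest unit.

Holding cost per unit per year at price C is H = 0.28·C.
Evaluate total cost at each tier's feasible EOQ or, if the EOQ is below the tier, at the tier's minimum quantity.
EOQ at $159.00 = 361.2 (feasible in tier 1): TC = 13,700×$159.00 + (13,700/361.2)×212 + (361.2/2)×0.28×$159.00 = $2,194,381.29.
EOQ at $157.90 = 362.5 < 1600, so use break Q=1600: TC = 13,700×$157.90 + (13,700/1600.0)×212 + (1600.0/2)×0.28×$157.90 = $2,200,414.85.
EOQ at $155.90 = 364.8 < 6200, so use break Q=6200: TC = 13,700×$155.90 + (13,700/6200.0)×212 + (6200.0/2)×0.28×$155.90 = $2,271,619.65.
Lowest total cost is $2,194,381.29 at Q = 361.2.

Q* ≈ 361 tubs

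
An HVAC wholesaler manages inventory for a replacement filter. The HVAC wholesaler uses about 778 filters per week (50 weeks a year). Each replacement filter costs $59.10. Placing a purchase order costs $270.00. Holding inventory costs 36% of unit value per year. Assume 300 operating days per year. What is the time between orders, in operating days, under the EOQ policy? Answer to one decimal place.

Annual demand D = 778 × 50 = 38,900.
Holding cost H = 0.36 × $59.10 = $21.2760 per unit per year.
The optimal lot size = √(2DS/H) = √(2 × 38,900 × 270 / 21.276) ≈ 993.63.
Cycle time = Q*/D × 300 = 993.63 / 38,900 × 300 ≈ 7.663 days.

T ≈ 7.7 days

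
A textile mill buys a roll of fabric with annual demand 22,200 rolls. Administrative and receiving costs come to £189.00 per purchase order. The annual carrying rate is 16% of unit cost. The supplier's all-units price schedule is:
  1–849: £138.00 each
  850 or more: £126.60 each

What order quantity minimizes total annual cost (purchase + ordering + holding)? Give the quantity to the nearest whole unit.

Q* ≈ 850 rolls

Holding cost per unit per year at price C is H = 0.16·C.
Evaluate total cost at each tier's feasible EOQ or, if the EOQ is below the tier, at the tier's minimum quantity.
EOQ at £138.00 = 616.5 (feasible in tier 1): TC = 22,200×£138.00 + (22,200/616.5)×189 + (616.5/2)×0.16×£138.00 = £3,077,212.00.
EOQ at £126.60 = 643.6 < 850, so use break Q=850: TC = 22,200×£126.60 + (22,200/850.0)×189 + (850.0/2)×0.16×£126.60 = £2,824,065.04.
Lowest total cost is £2,824,065.04 at Q = 850.0.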